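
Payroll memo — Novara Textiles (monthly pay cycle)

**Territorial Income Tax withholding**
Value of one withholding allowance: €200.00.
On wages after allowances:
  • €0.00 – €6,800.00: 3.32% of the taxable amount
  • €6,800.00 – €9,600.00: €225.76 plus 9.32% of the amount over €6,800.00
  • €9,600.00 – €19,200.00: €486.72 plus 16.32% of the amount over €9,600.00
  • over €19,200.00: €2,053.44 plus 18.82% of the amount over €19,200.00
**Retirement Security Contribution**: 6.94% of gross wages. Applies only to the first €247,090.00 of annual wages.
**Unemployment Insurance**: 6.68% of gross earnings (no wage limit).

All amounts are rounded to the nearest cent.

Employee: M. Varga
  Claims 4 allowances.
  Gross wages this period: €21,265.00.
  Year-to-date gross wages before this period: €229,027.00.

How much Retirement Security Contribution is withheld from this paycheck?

Retirement Security Contribution: cap €247,090.00 − YTD €229,027.00 = €18,063.00 subject; 6.94% × €18,063.00 = €1,253.57

€1,253.57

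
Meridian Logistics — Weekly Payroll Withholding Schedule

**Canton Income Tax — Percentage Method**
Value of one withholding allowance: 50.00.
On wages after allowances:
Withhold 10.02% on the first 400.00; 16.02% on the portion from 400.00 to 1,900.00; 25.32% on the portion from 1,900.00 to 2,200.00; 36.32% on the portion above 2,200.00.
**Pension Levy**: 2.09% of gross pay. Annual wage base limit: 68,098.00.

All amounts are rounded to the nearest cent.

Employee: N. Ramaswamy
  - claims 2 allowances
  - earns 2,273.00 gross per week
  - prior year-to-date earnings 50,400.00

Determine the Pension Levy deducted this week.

47.51

Pension Levy: 2.09% × 2,273.00 = 47.51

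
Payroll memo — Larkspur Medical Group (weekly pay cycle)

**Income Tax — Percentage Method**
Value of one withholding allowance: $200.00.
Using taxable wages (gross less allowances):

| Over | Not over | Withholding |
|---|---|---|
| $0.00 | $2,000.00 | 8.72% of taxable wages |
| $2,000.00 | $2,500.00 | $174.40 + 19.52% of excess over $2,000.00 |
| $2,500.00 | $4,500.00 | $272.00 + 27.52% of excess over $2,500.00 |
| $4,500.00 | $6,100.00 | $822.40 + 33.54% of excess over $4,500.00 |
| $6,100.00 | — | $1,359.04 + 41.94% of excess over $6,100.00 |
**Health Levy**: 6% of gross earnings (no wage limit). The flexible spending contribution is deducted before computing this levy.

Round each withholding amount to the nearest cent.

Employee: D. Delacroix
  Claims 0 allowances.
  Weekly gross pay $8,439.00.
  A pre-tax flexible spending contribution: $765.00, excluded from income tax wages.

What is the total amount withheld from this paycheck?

$2,479.62

Income Tax: taxable = $8,439.00 − $765.00 = $7,674.00
  $1,359.04 + 41.94% × ($7,674.00 − $6,100.00) = $1,359.04 + 41.94% × $1,574.00 = $2,019.18
Health Levy: 6% × $7,674.00 = $460.44
Total: $2,019.18 + $460.44 = $2,479.62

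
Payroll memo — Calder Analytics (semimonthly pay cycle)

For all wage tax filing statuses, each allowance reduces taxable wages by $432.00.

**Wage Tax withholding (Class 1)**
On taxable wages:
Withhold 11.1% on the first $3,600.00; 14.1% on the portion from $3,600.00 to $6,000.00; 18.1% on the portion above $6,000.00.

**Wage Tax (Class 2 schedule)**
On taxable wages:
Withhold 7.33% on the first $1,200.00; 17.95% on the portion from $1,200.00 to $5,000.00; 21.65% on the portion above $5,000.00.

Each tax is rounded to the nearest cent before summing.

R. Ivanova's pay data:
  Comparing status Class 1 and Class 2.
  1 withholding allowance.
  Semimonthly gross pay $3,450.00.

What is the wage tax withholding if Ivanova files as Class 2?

Wage Tax (Class 2): taxable = $3,450.00 − 1×$432.00 = $3,018.00
  $87.96 + 17.95% × ($3,018.00 − $1,200.00) = $87.96 + 17.95% × $1,818.00 = $414.29

$414.29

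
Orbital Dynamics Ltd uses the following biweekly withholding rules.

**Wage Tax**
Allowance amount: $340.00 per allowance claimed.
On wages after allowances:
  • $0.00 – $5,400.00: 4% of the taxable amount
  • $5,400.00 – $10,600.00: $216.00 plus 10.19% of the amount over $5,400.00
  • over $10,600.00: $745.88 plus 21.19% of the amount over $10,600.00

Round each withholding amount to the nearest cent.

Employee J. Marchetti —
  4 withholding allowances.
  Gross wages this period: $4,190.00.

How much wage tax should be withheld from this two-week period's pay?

$113.20

Wage Tax: taxable = $4,190.00 − 4×$340.00 = $2,830.00
  4% × $2,830.00 = $113.20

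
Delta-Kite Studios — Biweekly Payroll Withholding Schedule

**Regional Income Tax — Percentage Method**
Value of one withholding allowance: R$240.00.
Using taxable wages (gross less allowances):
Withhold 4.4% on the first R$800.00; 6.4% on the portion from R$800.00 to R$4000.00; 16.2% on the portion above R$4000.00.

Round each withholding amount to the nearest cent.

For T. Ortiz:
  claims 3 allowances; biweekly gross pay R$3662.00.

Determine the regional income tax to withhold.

Regional Income Tax: taxable = R$3662.00 − 3×R$240.00 = R$2942.00
  R$35.20 + 6.4% × (R$2942.00 − R$800.00) = R$35.20 + 6.4% × R$2142.00 = R$172.29

R$172.29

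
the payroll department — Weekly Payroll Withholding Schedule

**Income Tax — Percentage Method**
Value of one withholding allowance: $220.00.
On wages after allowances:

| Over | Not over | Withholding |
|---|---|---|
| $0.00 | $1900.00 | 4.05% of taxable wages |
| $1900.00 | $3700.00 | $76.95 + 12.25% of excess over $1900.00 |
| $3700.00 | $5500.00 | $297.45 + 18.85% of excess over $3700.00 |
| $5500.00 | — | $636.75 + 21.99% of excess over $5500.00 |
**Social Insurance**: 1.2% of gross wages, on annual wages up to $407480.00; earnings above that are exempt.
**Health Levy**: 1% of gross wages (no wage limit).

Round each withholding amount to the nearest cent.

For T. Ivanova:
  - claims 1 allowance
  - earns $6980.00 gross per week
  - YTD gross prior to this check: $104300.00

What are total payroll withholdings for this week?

$1067.38

Income Tax: taxable = $6980.00 − 1×$220.00 = $6760.00
  $636.75 + 21.99% × ($6760.00 − $5500.00) = $636.75 + 21.99% × $1260.00 = $913.82
Social Insurance: 1.2% × $6980.00 = $83.76
Health Levy: 1% × $6980.00 = $69.80
Total: $913.82 + $83.76 + $69.80 = $1067.38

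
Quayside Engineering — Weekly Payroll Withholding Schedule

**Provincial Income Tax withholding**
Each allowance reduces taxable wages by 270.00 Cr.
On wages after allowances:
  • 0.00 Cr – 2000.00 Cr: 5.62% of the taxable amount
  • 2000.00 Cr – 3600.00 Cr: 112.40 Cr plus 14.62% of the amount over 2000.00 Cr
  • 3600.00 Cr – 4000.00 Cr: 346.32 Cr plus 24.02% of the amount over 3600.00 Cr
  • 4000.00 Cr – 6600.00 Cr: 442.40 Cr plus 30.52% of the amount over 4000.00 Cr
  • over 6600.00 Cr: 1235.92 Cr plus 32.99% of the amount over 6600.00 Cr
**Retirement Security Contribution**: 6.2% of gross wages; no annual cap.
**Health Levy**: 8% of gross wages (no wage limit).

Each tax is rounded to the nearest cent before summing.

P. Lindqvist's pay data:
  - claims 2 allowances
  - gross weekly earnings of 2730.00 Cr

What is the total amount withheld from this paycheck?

Provincial Income Tax: taxable = 2730.00 Cr − 2×270.00 Cr = 2190.00 Cr
  112.40 Cr + 14.62% × (2190.00 Cr − 2000.00 Cr) = 112.40 Cr + 14.62% × 190.00 Cr = 140.18 Cr
Retirement Security Contribution: 6.2% × 2730.00 Cr = 169.26 Cr
Health Levy: 8% × 2730.00 Cr = 218.40 Cr
Total: 140.18 Cr + 169.26 Cr + 218.40 Cr = 527.84 Cr

527.84 Cr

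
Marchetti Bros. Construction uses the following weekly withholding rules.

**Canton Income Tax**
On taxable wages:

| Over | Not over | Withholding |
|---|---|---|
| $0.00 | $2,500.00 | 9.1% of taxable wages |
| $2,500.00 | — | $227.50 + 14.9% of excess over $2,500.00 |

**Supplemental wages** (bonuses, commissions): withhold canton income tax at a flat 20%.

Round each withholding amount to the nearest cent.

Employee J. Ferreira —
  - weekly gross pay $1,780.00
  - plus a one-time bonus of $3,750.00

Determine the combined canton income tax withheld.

$911.98

Canton Income Tax: taxable = $1,780.00
  9.1% × $1,780.00 = $161.98
Supplemental (20% flat on bonus): 20% × $3,750.00 = $750.00
Total canton income tax: $161.98 + $750.00 = $911.98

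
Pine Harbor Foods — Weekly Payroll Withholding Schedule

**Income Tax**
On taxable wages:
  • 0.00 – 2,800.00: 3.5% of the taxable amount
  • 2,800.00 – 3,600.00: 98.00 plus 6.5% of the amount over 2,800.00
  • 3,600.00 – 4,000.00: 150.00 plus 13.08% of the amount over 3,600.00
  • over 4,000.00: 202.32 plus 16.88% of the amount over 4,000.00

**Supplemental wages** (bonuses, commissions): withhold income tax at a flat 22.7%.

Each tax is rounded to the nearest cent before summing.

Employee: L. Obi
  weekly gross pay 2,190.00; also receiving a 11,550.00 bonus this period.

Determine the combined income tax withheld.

Income Tax: taxable = 2,190.00
  3.5% × 2,190.00 = 76.65
Supplemental (22.7% flat on bonus): 22.7% × 11,550.00 = 2,621.85
Total income tax: 76.65 + 2,621.85 = 2,698.50

2,698.50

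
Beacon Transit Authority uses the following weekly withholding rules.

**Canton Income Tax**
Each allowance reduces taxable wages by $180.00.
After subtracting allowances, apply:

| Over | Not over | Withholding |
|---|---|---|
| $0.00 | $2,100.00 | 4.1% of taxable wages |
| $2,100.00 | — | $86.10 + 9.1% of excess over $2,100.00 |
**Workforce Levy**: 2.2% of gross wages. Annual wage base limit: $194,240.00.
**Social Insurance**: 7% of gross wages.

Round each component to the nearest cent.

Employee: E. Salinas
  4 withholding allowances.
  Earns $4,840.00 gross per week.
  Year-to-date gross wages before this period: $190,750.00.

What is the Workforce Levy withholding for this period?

$76.78

Workforce Levy: cap $194,240.00 − YTD $190,750.00 = $3,490.00 subject; 2.2% × $3,490.00 = $76.78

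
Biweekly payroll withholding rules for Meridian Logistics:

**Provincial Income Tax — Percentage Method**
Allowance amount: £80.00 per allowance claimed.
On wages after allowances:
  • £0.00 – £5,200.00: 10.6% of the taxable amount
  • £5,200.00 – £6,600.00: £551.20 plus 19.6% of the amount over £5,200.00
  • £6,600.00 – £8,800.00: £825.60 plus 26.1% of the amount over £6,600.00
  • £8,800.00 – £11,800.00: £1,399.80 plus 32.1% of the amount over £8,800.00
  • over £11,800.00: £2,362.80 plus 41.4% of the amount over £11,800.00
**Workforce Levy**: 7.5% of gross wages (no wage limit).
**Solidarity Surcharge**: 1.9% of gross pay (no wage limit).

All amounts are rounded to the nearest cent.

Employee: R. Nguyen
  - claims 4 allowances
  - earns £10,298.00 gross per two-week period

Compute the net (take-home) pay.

£7,552.05

Provincial Income Tax: taxable = £10,298.00 − 4×£80.00 = £9,978.00
  £1,399.80 + 32.1% × (£9,978.00 − £8,800.00) = £1,399.80 + 32.1% × £1,178.00 = £1,777.94
Workforce Levy: 7.5% × £10,298.00 = £772.35
Solidarity Surcharge: 1.9% × £10,298.00 = £195.66
Total withheld: £1,777.94 + £772.35 + £195.66 = £2,745.95
Net pay: £10,298.00 − £2,745.95 = £7,552.05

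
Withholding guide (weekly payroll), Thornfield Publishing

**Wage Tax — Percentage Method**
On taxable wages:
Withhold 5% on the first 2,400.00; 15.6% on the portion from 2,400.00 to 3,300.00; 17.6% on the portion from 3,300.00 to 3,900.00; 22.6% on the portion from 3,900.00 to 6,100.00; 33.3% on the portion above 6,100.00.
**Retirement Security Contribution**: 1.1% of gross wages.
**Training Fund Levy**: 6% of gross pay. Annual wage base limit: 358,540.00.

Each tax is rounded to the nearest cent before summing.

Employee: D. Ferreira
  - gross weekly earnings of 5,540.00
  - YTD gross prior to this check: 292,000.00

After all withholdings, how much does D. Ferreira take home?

4,410.02

Wage Tax: taxable = 5,540.00
  366.00 + 22.6% × (5,540.00 − 3,900.00) = 366.00 + 22.6% × 1,640.00 = 736.64
Retirement Security Contribution: 1.1% × 5,540.00 = 60.94
Training Fund Levy: 6% × 5,540.00 = 332.40
Total withheld: 736.64 + 60.94 + 332.40 = 1,129.98
Net pay: 5,540.00 − 1,129.98 = 4,410.02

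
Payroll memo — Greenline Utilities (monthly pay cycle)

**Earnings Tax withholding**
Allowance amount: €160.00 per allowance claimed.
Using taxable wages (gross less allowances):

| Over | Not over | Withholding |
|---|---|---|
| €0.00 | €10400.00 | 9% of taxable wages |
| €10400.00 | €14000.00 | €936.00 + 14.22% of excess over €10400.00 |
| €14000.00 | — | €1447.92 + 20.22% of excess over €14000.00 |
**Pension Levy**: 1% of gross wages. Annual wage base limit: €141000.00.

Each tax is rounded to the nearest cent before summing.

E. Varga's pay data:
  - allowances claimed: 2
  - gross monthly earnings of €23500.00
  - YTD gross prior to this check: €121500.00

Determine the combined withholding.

€3499.12

Earnings Tax: taxable = €23500.00 − 2×€160.00 = €23180.00
  €1447.92 + 20.22% × (€23180.00 − €14000.00) = €1447.92 + 20.22% × €9180.00 = €3304.12
Pension Levy: cap €141000.00 − YTD €121500.00 = €19500.00 subject; 1% × €19500.00 = €195.00
Total: €3304.12 + €195.00 = €3499.12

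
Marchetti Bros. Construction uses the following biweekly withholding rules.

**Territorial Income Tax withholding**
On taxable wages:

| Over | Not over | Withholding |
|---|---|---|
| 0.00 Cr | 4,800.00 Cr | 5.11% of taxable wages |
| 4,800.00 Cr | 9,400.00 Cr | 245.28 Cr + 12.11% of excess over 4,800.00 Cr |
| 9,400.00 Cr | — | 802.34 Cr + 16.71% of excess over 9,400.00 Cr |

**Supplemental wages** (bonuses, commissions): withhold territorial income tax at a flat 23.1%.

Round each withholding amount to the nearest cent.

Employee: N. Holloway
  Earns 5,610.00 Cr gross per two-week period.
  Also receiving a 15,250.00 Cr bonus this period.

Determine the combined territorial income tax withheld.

Territorial Income Tax: taxable = 5,610.00 Cr
  245.28 Cr + 12.11% × (5,610.00 Cr − 4,800.00 Cr) = 245.28 Cr + 12.11% × 810.00 Cr = 343.37 Cr
Supplemental (23.1% flat on bonus): 23.1% × 15,250.00 Cr = 3,522.75 Cr
Total territorial income tax: 343.37 Cr + 3,522.75 Cr = 3,866.12 Cr

3,866.12 Cr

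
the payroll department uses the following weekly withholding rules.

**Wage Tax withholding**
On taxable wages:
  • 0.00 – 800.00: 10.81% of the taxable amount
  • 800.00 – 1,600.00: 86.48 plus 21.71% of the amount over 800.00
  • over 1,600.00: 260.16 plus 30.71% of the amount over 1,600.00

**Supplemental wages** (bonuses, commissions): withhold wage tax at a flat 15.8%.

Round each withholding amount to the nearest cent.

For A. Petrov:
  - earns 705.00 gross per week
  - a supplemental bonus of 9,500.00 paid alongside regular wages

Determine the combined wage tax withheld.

1,577.21

Wage Tax: taxable = 705.00
  10.81% × 705.00 = 76.21
Supplemental (15.8% flat on bonus): 15.8% × 9,500.00 = 1,501.00
Total wage tax: 76.21 + 1,501.00 = 1,577.21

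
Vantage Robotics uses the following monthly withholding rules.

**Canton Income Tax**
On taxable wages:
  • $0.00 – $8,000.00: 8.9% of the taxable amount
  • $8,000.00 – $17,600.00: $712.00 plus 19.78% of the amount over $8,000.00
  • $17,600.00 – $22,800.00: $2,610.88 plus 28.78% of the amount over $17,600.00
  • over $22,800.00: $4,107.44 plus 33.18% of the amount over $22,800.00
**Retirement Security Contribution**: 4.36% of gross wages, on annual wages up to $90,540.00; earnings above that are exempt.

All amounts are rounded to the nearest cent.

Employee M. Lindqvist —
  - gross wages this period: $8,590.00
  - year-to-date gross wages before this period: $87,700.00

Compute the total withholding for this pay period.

$952.52

Canton Income Tax: taxable = $8,590.00
  $712.00 + 19.78% × ($8,590.00 − $8,000.00) = $712.00 + 19.78% × $590.00 = $828.70
Retirement Security Contribution: cap $90,540.00 − YTD $87,700.00 = $2,840.00 subject; 4.36% × $2,840.00 = $123.82
Total: $828.70 + $123.82 = $952.52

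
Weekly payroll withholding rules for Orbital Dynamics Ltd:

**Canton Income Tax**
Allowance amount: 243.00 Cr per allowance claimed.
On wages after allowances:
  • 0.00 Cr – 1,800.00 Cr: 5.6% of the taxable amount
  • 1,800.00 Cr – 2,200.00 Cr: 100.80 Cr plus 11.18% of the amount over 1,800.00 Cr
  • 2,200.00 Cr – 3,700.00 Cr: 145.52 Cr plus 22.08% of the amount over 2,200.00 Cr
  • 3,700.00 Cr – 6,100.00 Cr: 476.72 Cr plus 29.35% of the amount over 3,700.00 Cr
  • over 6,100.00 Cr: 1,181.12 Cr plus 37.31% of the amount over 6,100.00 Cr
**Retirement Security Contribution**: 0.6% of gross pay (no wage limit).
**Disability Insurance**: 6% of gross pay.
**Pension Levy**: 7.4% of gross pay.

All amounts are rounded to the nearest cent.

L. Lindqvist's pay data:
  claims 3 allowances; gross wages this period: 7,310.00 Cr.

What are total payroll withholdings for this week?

Canton Income Tax: taxable = 7,310.00 Cr − 3×243.00 Cr = 6,581.00 Cr
  1,181.12 Cr + 37.31% × (6,581.00 Cr − 6,100.00 Cr) = 1,181.12 Cr + 37.31% × 481.00 Cr = 1,360.58 Cr
Retirement Security Contribution: 0.6% × 7,310.00 Cr = 43.86 Cr
Disability Insurance: 6% × 7,310.00 Cr = 438.60 Cr
Pension Levy: 7.4% × 7,310.00 Cr = 540.94 Cr
Total: 1,360.58 Cr + 43.86 Cr + 438.60 Cr + 540.94 Cr = 2,383.98 Cr

2,383.98 Cr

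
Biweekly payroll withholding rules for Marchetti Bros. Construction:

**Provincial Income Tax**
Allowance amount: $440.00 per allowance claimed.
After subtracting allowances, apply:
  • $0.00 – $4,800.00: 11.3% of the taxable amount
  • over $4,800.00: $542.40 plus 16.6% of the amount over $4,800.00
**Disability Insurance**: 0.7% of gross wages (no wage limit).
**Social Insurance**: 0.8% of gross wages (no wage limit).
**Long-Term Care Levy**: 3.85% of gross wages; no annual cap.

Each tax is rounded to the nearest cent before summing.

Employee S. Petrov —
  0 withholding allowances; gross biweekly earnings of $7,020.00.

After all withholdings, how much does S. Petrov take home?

$5,733.51

Provincial Income Tax: taxable = $7,020.00
  $542.40 + 16.6% × ($7,020.00 − $4,800.00) = $542.40 + 16.6% × $2,220.00 = $910.92
Disability Insurance: 0.7% × $7,020.00 = $49.14
Social Insurance: 0.8% × $7,020.00 = $56.16
Long-Term Care Levy: 3.85% × $7,020.00 = $270.27
Total withheld: $910.92 + $49.14 + $56.16 + $270.27 = $1,286.49
Net pay: $7,020.00 − $1,286.49 = $5,733.51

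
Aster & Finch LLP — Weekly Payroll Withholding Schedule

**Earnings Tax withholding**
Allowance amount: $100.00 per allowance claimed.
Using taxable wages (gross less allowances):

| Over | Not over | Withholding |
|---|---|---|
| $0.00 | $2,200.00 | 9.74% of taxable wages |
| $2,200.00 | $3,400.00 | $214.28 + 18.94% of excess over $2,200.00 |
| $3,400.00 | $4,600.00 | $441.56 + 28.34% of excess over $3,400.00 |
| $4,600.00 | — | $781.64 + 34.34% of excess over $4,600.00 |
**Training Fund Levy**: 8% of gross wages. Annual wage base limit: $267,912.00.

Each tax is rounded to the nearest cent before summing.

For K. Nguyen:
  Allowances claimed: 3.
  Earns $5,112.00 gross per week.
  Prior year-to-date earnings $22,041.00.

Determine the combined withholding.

Earnings Tax: taxable = $5,112.00 − 3×$100.00 = $4,812.00
  $781.64 + 34.34% × ($4,812.00 − $4,600.00) = $781.64 + 34.34% × $212.00 = $854.44
Training Fund Levy: 8% × $5,112.00 = $408.96
Total: $854.44 + $408.96 = $1,263.40

$1,263.40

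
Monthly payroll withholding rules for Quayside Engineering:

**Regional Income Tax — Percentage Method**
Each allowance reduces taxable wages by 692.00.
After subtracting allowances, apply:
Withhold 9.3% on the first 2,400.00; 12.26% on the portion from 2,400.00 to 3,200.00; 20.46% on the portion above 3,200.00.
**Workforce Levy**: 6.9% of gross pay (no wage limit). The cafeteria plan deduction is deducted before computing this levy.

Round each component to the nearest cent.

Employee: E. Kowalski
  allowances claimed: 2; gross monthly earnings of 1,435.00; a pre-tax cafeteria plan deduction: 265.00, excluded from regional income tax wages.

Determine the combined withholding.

Regional Income Tax: taxable = 1,435.00 − 265.00 − 2×692.00 = -214.00
  Taxable ≤ 0 → 0.00
Workforce Levy: 6.9% × 1,170.00 = 80.73
Total: 0.00 + 80.73 = 80.73

80.73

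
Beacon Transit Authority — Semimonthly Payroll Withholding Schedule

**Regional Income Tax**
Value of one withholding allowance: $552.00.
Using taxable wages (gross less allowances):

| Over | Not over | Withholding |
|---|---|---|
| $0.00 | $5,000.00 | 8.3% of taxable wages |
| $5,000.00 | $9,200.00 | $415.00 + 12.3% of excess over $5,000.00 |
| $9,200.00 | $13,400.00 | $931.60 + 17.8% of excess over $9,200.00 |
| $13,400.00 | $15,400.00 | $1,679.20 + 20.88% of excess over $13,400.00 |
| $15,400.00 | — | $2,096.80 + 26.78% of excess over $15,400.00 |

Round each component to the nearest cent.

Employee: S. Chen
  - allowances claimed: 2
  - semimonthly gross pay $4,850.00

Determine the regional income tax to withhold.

Regional Income Tax: taxable = $4,850.00 − 2×$552.00 = $3,746.00
  8.3% × $3,746.00 = $310.92

$310.92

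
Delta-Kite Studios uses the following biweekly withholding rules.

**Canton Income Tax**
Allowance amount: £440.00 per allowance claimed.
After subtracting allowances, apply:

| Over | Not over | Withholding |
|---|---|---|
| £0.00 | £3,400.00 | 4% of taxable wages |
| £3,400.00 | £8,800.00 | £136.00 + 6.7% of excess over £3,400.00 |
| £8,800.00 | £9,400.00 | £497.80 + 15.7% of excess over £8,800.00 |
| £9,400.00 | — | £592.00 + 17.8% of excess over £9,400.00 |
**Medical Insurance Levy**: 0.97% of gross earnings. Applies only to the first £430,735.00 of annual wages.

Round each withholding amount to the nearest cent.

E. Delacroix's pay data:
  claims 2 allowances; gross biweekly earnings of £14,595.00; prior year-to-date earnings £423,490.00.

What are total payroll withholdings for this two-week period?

£1,430.35

Canton Income Tax: taxable = £14,595.00 − 2×£440.00 = £13,715.00
  £592.00 + 17.8% × (£13,715.00 − £9,400.00) = £592.00 + 17.8% × £4,315.00 = £1,360.07
Medical Insurance Levy: cap £430,735.00 − YTD £423,490.00 = £7,245.00 subject; 0.97% × £7,245.00 = £70.28
Total: £1,360.07 + £70.28 = £1,430.35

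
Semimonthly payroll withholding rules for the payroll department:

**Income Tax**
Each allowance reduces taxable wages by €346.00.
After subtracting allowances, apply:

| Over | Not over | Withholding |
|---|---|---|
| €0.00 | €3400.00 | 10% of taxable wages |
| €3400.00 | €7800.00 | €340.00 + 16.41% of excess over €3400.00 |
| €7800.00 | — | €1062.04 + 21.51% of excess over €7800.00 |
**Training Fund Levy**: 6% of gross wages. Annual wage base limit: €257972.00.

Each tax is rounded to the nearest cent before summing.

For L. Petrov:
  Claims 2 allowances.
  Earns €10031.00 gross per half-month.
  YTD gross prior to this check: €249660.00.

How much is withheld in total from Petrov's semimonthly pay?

€1891.80

Income Tax: taxable = €10031.00 − 2×€346.00 = €9339.00
  €1062.04 + 21.51% × (€9339.00 − €7800.00) = €1062.04 + 21.51% × €1539.00 = €1393.08
Training Fund Levy: cap €257972.00 − YTD €249660.00 = €8312.00 subject; 6% × €8312.00 = €498.72
Total: €1393.08 + €498.72 = €1891.80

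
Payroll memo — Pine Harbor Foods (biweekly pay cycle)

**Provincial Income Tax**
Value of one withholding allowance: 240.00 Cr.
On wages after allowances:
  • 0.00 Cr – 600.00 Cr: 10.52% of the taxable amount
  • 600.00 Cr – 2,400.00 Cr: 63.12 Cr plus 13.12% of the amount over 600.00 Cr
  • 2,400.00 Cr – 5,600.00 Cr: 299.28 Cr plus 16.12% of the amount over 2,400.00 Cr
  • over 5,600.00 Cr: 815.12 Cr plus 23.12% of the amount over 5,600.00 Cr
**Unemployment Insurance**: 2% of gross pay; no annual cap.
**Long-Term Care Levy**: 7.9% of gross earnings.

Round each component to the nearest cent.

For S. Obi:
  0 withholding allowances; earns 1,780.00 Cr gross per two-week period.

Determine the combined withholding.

Provincial Income Tax: taxable = 1,780.00 Cr
  63.12 Cr + 13.12% × (1,780.00 Cr − 600.00 Cr) = 63.12 Cr + 13.12% × 1,180.00 Cr = 217.94 Cr
Unemployment Insurance: 2% × 1,780.00 Cr = 35.60 Cr
Long-Term Care Levy: 7.9% × 1,780.00 Cr = 140.62 Cr
Total: 217.94 Cr + 35.60 Cr + 140.62 Cr = 394.16 Cr

394.16 Cr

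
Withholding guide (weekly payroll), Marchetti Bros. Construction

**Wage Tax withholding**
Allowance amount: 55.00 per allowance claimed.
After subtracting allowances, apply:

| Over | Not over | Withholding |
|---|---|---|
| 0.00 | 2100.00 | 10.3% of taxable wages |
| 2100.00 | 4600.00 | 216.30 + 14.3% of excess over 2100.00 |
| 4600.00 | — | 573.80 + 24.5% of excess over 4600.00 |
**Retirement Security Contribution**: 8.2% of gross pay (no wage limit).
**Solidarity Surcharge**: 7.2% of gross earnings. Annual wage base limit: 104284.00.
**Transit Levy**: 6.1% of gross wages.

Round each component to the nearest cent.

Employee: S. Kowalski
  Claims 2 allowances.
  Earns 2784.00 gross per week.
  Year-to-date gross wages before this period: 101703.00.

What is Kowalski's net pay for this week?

Wage Tax: taxable = 2784.00 − 2×55.00 = 2674.00
  216.30 + 14.3% × (2674.00 − 2100.00) = 216.30 + 14.3% × 574.00 = 298.38
Retirement Security Contribution: 8.2% × 2784.00 = 228.29
Solidarity Surcharge: cap 104284.00 − YTD 101703.00 = 2581.00 subject; 7.2% × 2581.00 = 185.83
Transit Levy: 6.1% × 2784.00 = 169.82
Total withheld: 298.38 + 228.29 + 185.83 + 169.82 = 882.32
Net pay: 2784.00 − 882.32 = 1901.68

1901.68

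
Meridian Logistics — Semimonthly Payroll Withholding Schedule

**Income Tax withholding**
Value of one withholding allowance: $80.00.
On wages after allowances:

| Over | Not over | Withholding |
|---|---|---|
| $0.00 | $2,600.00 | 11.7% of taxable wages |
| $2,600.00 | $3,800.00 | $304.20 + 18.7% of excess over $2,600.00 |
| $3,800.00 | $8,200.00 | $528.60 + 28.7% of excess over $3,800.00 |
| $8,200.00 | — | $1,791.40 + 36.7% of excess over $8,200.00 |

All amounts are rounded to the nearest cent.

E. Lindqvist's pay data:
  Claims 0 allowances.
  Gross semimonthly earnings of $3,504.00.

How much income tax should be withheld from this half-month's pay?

$473.25

Income Tax: taxable = $3,504.00
  $304.20 + 18.7% × ($3,504.00 − $2,600.00) = $304.20 + 18.7% × $904.00 = $473.25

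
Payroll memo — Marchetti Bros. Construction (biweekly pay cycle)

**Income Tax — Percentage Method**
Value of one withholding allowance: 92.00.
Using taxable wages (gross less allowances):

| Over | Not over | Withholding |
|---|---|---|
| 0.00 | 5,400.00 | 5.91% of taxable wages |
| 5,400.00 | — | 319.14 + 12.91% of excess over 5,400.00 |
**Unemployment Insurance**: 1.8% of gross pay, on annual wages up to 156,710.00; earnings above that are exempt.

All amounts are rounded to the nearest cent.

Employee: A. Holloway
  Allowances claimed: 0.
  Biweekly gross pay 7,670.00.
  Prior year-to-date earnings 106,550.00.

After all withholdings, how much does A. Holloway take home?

Income Tax: taxable = 7,670.00
  319.14 + 12.91% × (7,670.00 − 5,400.00) = 319.14 + 12.91% × 2,270.00 = 612.20
Unemployment Insurance: 1.8% × 7,670.00 = 138.06
Total withheld: 612.20 + 138.06 = 750.26
Net pay: 7,670.00 − 750.26 = 6,919.74

6,919.74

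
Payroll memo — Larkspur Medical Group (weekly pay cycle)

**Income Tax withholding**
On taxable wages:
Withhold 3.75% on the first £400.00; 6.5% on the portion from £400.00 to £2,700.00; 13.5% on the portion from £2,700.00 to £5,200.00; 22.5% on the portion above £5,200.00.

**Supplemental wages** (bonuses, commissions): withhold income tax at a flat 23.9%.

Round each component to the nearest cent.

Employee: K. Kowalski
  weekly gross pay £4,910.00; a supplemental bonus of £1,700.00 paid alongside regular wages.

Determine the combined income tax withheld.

Income Tax: taxable = £4,910.00
  £164.50 + 13.5% × (£4,910.00 − £2,700.00) = £164.50 + 13.5% × £2,210.00 = £462.85
Supplemental (23.9% flat on bonus): 23.9% × £1,700.00 = £406.30
Total income tax: £462.85 + £406.30 = £869.15

£869.15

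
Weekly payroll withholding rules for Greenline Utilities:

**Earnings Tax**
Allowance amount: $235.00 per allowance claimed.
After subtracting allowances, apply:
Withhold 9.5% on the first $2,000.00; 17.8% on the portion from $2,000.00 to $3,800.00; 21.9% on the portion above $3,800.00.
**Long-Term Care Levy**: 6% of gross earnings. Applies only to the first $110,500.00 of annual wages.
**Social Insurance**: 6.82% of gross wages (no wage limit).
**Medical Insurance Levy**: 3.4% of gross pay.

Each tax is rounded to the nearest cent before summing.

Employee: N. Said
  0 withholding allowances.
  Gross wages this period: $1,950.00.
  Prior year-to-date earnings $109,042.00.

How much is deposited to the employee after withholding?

$1,477.98

Earnings Tax: taxable = $1,950.00
  9.5% × $1,950.00 = $185.25
Long-Term Care Levy: cap $110,500.00 − YTD $109,042.00 = $1,458.00 subject; 6% × $1,458.00 = $87.48
Social Insurance: 6.82% × $1,950.00 = $132.99
Medical Insurance Levy: 3.4% × $1,950.00 = $66.30
Total withheld: $185.25 + $87.48 + $132.99 + $66.30 = $472.02
Net pay: $1,950.00 − $472.02 = $1,477.98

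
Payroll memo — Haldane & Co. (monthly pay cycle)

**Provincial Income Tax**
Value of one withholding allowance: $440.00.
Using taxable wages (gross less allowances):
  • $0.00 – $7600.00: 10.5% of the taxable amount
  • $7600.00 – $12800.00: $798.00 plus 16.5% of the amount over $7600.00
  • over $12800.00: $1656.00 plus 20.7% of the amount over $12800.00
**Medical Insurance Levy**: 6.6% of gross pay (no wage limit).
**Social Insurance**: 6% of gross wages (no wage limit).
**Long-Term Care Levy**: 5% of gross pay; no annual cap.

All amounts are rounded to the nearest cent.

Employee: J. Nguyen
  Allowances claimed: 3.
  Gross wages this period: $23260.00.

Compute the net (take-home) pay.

Provincial Income Tax: taxable = $23260.00 − 3×$440.00 = $21940.00
  $1656.00 + 20.7% × ($21940.00 − $12800.00) = $1656.00 + 20.7% × $9140.00 = $3547.98
Medical Insurance Levy: 6.6% × $23260.00 = $1535.16
Social Insurance: 6% × $23260.00 = $1395.60
Long-Term Care Levy: 5% × $23260.00 = $1163.00
Total withheld: $3547.98 + $1535.16 + $1395.60 + $1163.00 = $7641.74
Net pay: $23260.00 − $7641.74 = $15618.26

$15618.26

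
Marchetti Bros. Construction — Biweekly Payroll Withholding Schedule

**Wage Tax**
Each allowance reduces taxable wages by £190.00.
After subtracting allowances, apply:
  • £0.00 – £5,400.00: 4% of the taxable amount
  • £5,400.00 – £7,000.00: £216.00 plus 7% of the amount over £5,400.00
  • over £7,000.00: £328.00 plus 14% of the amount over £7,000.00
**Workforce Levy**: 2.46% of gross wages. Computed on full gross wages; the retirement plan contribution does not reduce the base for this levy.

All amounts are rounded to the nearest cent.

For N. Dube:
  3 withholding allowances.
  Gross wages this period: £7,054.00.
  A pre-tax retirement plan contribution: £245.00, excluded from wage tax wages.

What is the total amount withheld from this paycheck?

£448.26

Wage Tax: taxable = £7,054.00 − £245.00 − 3×£190.00 = £6,239.00
  £216.00 + 7% × (£6,239.00 − £5,400.00) = £216.00 + 7% × £839.00 = £274.73
Workforce Levy: 2.46% × £7,054.00 = £173.53
Total: £274.73 + £173.53 = £448.26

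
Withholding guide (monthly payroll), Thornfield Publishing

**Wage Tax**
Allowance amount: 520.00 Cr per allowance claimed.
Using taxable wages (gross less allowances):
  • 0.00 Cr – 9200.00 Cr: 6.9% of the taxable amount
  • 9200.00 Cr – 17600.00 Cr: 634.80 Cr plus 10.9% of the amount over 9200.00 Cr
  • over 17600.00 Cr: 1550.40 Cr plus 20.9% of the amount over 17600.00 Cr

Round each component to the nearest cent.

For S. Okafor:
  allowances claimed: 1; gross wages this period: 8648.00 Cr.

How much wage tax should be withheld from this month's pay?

Wage Tax: taxable = 8648.00 Cr − 1×520.00 Cr = 8128.00 Cr
  6.9% × 8128.00 Cr = 560.83 Cr

560.83 Cr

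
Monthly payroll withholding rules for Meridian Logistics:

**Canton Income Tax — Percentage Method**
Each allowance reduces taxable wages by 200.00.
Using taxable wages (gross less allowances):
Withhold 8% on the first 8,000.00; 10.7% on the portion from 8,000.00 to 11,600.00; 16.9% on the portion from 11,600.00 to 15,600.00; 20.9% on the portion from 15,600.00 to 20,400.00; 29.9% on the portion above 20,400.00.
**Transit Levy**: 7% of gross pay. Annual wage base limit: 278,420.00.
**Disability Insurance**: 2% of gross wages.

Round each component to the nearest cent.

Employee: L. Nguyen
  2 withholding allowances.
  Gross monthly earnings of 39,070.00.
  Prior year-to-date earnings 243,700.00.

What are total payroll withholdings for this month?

11,378.93

Canton Income Tax: taxable = 39,070.00 − 2×200.00 = 38,670.00
  2,704.40 + 29.9% × (38,670.00 − 20,400.00) = 2,704.40 + 29.9% × 18,270.00 = 8,167.13
Transit Levy: cap 278,420.00 − YTD 243,700.00 = 34,720.00 subject; 7% × 34,720.00 = 2,430.40
Disability Insurance: 2% × 39,070.00 = 781.40
Total: 8,167.13 + 2,430.40 + 781.40 = 11,378.93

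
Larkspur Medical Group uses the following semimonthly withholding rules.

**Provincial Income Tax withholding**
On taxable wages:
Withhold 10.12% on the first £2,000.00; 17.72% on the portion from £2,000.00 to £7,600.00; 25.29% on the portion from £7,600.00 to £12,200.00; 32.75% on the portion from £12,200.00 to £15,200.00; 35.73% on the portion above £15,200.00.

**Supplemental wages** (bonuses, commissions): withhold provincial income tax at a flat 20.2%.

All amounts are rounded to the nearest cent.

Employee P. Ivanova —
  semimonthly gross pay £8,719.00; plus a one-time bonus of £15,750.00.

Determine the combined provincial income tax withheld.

£4,659.22

Provincial Income Tax: taxable = £8,719.00
  £1,194.72 + 25.29% × (£8,719.00 − £7,600.00) = £1,194.72 + 25.29% × £1,119.00 = £1,477.72
Supplemental (20.2% flat on bonus): 20.2% × £15,750.00 = £3,181.50
Total provincial income tax: £1,477.72 + £3,181.50 = £4,659.22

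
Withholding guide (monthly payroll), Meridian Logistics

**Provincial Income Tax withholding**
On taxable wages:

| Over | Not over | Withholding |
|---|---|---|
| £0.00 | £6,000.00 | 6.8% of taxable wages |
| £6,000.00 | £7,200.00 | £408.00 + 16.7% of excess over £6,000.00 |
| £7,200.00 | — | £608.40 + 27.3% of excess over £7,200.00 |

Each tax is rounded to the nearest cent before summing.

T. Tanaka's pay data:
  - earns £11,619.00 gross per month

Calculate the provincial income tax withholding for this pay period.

£1,814.79

Provincial Income Tax: taxable = £11,619.00
  £608.40 + 27.3% × (£11,619.00 − £7,200.00) = £608.40 + 27.3% × £4,419.00 = £1,814.79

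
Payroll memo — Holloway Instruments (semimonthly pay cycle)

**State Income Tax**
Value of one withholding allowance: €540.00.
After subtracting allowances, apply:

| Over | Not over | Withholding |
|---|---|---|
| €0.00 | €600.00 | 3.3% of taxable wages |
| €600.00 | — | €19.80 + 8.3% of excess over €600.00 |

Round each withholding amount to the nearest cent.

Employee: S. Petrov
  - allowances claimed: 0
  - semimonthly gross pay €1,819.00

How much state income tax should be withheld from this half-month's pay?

State Income Tax: taxable = €1,819.00
  €19.80 + 8.3% × (€1,819.00 − €600.00) = €19.80 + 8.3% × €1,219.00 = €120.98

€120.98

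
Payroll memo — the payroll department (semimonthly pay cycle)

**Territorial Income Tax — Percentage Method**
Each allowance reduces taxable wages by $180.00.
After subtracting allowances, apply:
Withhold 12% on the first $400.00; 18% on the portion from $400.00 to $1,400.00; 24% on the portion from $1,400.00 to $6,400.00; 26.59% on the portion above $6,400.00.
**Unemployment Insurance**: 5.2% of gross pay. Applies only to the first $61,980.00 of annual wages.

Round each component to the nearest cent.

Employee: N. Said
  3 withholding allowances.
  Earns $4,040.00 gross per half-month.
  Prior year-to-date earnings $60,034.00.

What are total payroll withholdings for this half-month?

Territorial Income Tax: taxable = $4,040.00 − 3×$180.00 = $3,500.00
  $228.00 + 24% × ($3,500.00 − $1,400.00) = $228.00 + 24% × $2,100.00 = $732.00
Unemployment Insurance: cap $61,980.00 − YTD $60,034.00 = $1,946.00 subject; 5.2% × $1,946.00 = $101.19
Total: $732.00 + $101.19 = $833.19

$833.19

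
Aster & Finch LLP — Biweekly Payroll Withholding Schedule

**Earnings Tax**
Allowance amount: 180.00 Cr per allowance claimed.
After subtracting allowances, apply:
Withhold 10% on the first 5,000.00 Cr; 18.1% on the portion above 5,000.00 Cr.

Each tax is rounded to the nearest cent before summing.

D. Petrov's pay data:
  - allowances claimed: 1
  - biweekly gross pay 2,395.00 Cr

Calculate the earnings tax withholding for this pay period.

Earnings Tax: taxable = 2,395.00 Cr − 1×180.00 Cr = 2,215.00 Cr
  10% × 2,215.00 Cr = 221.50 Cr

221.50 Cr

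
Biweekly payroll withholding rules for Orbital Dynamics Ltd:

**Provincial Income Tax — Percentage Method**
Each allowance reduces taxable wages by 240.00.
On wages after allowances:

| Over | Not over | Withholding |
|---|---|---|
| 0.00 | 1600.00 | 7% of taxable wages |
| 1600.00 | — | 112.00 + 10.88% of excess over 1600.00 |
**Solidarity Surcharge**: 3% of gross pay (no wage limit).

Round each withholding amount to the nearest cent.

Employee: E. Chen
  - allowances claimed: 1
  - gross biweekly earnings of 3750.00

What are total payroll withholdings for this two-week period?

432.31

Provincial Income Tax: taxable = 3750.00 − 1×240.00 = 3510.00
  112.00 + 10.88% × (3510.00 − 1600.00) = 112.00 + 10.88% × 1910.00 = 319.81
Solidarity Surcharge: 3% × 3750.00 = 112.50
Total: 319.81 + 112.50 = 432.31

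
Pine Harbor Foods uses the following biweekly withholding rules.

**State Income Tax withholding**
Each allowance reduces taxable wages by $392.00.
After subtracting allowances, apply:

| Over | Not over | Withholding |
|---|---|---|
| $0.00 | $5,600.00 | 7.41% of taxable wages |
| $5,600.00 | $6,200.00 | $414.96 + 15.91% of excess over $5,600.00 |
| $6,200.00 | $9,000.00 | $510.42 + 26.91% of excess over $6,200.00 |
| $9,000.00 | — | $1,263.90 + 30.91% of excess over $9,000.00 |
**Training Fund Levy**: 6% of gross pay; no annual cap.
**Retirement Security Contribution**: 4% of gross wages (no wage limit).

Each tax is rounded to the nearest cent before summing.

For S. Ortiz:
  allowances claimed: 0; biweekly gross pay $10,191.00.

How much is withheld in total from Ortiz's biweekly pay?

$2,651.14

State Income Tax: taxable = $10,191.00
  $1,263.90 + 30.91% × ($10,191.00 − $9,000.00) = $1,263.90 + 30.91% × $1,191.00 = $1,632.04
Training Fund Levy: 6% × $10,191.00 = $611.46
Retirement Security Contribution: 4% × $10,191.00 = $407.64
Total: $1,632.04 + $611.46 + $407.64 = $2,651.14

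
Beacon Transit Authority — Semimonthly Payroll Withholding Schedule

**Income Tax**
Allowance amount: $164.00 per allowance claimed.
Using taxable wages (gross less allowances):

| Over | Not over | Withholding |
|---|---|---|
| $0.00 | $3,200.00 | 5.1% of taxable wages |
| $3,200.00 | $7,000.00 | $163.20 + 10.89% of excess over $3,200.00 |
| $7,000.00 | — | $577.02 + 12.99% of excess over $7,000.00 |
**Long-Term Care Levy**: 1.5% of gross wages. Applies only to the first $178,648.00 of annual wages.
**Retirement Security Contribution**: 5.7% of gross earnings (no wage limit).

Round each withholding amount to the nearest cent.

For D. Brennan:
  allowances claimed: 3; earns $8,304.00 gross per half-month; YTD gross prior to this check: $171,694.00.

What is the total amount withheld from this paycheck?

$1,260.14

Income Tax: taxable = $8,304.00 − 3×$164.00 = $7,812.00
  $577.02 + 12.99% × ($7,812.00 − $7,000.00) = $577.02 + 12.99% × $812.00 = $682.50
Long-Term Care Levy: cap $178,648.00 − YTD $171,694.00 = $6,954.00 subject; 1.5% × $6,954.00 = $104.31
Retirement Security Contribution: 5.7% × $8,304.00 = $473.33
Total: $682.50 + $104.31 + $473.33 = $1,260.14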